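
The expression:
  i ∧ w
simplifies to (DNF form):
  i ∧ w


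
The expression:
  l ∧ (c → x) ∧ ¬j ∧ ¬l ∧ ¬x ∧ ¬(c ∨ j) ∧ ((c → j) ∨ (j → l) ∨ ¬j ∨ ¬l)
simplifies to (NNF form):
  False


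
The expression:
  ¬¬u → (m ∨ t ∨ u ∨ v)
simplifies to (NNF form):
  True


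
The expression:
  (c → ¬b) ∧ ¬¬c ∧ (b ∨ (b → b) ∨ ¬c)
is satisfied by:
  {c: True, b: False}


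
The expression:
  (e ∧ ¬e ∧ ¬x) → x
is always true.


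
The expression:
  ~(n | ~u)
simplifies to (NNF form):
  u & ~n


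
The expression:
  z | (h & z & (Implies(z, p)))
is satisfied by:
  {z: True}


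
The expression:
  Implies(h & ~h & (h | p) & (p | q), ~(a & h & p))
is always true.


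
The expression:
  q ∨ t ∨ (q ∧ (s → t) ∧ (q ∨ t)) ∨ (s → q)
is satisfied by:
  {t: True, q: True, s: False}
  {t: True, s: False, q: False}
  {q: True, s: False, t: False}
  {q: False, s: False, t: False}
  {t: True, q: True, s: True}
  {t: True, s: True, q: False}
  {q: True, s: True, t: False}


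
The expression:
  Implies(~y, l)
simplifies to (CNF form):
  l | y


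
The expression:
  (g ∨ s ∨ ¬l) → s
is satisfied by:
  {l: True, s: True, g: False}
  {s: True, g: False, l: False}
  {l: True, s: True, g: True}
  {s: True, g: True, l: False}
  {l: True, g: False, s: False}


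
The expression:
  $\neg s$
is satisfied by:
  {s: False}


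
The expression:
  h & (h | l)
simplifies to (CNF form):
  h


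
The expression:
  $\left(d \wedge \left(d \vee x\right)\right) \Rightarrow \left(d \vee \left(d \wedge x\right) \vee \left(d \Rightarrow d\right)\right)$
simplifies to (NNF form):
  $\text{True}$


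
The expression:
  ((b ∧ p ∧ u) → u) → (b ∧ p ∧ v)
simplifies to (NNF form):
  b ∧ p ∧ v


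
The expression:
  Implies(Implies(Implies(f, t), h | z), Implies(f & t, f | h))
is always true.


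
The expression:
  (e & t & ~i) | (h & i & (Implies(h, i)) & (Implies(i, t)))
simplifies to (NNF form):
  t & (e | i) & (h | ~i)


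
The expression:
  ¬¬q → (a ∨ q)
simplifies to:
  True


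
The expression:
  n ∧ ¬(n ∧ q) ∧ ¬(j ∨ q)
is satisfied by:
  {n: True, q: False, j: False}


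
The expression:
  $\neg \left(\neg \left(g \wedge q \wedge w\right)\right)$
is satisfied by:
  {g: True, w: True, q: True}


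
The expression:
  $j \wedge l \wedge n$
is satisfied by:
  {j: True, n: True, l: True}


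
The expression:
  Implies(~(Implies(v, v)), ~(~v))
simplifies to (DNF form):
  True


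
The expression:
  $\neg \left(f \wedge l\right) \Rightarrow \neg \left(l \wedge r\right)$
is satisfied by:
  {f: True, l: False, r: False}
  {l: False, r: False, f: False}
  {r: True, f: True, l: False}
  {r: True, l: False, f: False}
  {f: True, l: True, r: False}
  {l: True, f: False, r: False}
  {r: True, l: True, f: True}


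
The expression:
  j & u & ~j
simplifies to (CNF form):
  False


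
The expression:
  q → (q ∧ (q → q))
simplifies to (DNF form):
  True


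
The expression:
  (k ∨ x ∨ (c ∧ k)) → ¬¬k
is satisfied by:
  {k: True, x: False}
  {x: False, k: False}
  {x: True, k: True}


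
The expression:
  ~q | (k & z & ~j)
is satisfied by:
  {z: True, k: True, q: False, j: False}
  {z: True, k: False, q: False, j: False}
  {k: True, j: False, z: False, q: False}
  {j: False, k: False, z: False, q: False}
  {j: True, z: True, k: True, q: False}
  {j: True, z: True, k: False, q: False}
  {j: True, k: True, z: False, q: False}
  {j: True, k: False, z: False, q: False}
  {q: True, z: True, k: True, j: False}


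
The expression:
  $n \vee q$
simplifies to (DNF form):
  $n \vee q$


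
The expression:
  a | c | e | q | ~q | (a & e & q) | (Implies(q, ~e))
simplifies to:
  True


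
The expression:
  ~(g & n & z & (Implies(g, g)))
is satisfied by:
  {g: False, z: False, n: False}
  {n: True, g: False, z: False}
  {z: True, g: False, n: False}
  {n: True, z: True, g: False}
  {g: True, n: False, z: False}
  {n: True, g: True, z: False}
  {z: True, g: True, n: False}


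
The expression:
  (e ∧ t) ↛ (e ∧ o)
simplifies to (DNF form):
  e ∧ t ∧ ¬o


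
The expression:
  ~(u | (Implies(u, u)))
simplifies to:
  False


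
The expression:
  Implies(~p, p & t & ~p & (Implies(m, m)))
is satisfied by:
  {p: True}


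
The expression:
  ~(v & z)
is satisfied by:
  {v: False, z: False}
  {z: True, v: False}
  {v: True, z: False}


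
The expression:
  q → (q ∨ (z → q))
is always true.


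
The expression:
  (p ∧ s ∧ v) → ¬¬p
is always true.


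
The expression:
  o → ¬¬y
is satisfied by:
  {y: True, o: False}
  {o: False, y: False}
  {o: True, y: True}


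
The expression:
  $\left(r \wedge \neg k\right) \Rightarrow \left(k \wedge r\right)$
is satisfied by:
  {k: True, r: False}
  {r: False, k: False}
  {r: True, k: True}


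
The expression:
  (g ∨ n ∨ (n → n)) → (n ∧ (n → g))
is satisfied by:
  {g: True, n: True}


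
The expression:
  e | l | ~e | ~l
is always true.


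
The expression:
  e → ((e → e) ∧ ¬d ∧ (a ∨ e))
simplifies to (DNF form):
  ¬d ∨ ¬e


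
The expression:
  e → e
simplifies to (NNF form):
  True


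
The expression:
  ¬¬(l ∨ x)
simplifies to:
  l ∨ x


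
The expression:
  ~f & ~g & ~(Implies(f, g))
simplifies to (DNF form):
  False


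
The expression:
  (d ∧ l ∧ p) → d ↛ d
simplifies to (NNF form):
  ¬d ∨ ¬l ∨ ¬p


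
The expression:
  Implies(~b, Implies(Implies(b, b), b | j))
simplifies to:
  b | j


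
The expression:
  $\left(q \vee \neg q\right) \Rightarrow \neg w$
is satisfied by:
  {w: False}


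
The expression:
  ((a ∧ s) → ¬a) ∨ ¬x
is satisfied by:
  {s: False, a: False, x: False}
  {x: True, s: False, a: False}
  {a: True, s: False, x: False}
  {x: True, a: True, s: False}
  {s: True, x: False, a: False}
  {x: True, s: True, a: False}
  {a: True, s: True, x: False}


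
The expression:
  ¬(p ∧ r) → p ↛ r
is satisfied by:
  {p: True}


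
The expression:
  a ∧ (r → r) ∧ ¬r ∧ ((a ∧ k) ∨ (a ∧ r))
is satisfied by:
  {a: True, k: True, r: False}


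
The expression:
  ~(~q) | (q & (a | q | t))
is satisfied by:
  {q: True}


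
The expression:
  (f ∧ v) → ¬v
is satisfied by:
  {v: False, f: False}
  {f: True, v: False}
  {v: True, f: False}


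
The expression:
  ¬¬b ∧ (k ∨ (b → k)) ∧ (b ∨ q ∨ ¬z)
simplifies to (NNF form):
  b ∧ k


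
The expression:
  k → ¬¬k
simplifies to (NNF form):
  True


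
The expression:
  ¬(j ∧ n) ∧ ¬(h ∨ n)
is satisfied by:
  {n: False, h: False}


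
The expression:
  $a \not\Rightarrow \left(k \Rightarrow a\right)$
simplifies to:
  $\text{False}$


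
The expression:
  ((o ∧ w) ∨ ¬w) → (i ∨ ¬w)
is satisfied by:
  {i: True, w: False, o: False}
  {w: False, o: False, i: False}
  {i: True, o: True, w: False}
  {o: True, w: False, i: False}
  {i: True, w: True, o: False}
  {w: True, i: False, o: False}
  {i: True, o: True, w: True}


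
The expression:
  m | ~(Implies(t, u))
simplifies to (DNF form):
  m | (t & ~u)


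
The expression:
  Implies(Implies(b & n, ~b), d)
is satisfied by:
  {b: True, d: True, n: True}
  {b: True, d: True, n: False}
  {d: True, n: True, b: False}
  {d: True, n: False, b: False}
  {b: True, n: True, d: False}


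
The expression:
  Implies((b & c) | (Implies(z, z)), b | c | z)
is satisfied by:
  {b: True, z: True, c: True}
  {b: True, z: True, c: False}
  {b: True, c: True, z: False}
  {b: True, c: False, z: False}
  {z: True, c: True, b: False}
  {z: True, c: False, b: False}
  {c: True, z: False, b: False}


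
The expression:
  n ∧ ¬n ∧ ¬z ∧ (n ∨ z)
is never true.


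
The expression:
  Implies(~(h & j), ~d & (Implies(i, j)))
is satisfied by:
  {h: True, j: True, i: False, d: False}
  {j: True, h: False, i: False, d: False}
  {h: True, j: True, i: True, d: False}
  {j: True, i: True, h: False, d: False}
  {h: True, i: False, j: False, d: False}
  {h: False, i: False, j: False, d: False}
  {d: True, h: True, j: True, i: False}
  {d: True, h: True, j: True, i: True}


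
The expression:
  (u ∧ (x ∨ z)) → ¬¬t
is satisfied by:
  {t: True, x: False, u: False, z: False}
  {t: True, z: True, x: False, u: False}
  {t: True, x: True, u: False, z: False}
  {t: True, z: True, x: True, u: False}
  {z: False, x: False, u: False, t: False}
  {z: True, x: False, u: False, t: False}
  {x: True, z: False, u: False, t: False}
  {z: True, x: True, u: False, t: False}
  {u: True, t: True, z: False, x: False}
  {z: True, u: True, t: True, x: False}
  {u: True, t: True, x: True, z: False}
  {z: True, u: True, t: True, x: True}
  {u: True, t: False, x: False, z: False}


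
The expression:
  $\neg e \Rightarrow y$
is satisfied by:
  {y: True, e: True}
  {y: True, e: False}
  {e: True, y: False}


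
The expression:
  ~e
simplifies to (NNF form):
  ~e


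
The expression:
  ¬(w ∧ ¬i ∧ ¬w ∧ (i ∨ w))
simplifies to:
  True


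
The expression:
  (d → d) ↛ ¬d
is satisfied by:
  {d: True}


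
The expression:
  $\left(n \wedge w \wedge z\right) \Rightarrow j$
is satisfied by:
  {j: True, z: False, n: False, w: False}
  {j: False, z: False, n: False, w: False}
  {w: True, j: True, z: False, n: False}
  {w: True, j: False, z: False, n: False}
  {n: True, j: True, z: False, w: False}
  {n: True, j: False, z: False, w: False}
  {w: True, n: True, j: True, z: False}
  {w: True, n: True, j: False, z: False}
  {z: True, j: True, w: False, n: False}
  {z: True, j: False, w: False, n: False}
  {w: True, z: True, j: True, n: False}
  {w: True, z: True, j: False, n: False}
  {n: True, z: True, j: True, w: False}
  {n: True, z: True, j: False, w: False}
  {n: True, z: True, w: True, j: True}


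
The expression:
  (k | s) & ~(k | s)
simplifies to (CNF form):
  False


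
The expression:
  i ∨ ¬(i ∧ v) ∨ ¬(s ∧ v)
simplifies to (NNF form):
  True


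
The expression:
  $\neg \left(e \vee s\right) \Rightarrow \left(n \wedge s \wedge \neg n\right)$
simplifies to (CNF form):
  $e \vee s$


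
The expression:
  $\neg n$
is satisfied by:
  {n: False}


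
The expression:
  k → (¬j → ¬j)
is always true.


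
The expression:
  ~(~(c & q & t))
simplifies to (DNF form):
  c & q & t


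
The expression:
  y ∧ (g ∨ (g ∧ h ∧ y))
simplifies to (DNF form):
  g ∧ y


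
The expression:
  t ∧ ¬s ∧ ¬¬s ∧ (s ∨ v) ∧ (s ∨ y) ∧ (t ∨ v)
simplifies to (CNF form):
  False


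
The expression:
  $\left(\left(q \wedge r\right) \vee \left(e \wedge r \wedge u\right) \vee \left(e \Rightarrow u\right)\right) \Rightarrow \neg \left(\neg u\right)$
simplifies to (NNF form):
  $u \vee \left(e \wedge \neg q\right) \vee \left(e \wedge \neg r\right)$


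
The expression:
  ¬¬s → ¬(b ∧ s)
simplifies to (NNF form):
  ¬b ∨ ¬s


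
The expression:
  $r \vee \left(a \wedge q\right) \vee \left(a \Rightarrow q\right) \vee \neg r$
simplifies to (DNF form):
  $\text{True}$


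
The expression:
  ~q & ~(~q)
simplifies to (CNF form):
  False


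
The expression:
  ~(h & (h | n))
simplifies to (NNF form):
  ~h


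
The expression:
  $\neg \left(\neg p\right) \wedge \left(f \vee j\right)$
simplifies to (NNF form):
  $p \wedge \left(f \vee j\right)$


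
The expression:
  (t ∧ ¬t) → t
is always true.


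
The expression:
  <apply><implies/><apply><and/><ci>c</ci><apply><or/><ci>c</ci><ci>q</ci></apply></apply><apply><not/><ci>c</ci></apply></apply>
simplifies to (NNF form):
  <apply><not/><ci>c</ci></apply>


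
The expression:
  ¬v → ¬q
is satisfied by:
  {v: True, q: False}
  {q: False, v: False}
  {q: True, v: True}


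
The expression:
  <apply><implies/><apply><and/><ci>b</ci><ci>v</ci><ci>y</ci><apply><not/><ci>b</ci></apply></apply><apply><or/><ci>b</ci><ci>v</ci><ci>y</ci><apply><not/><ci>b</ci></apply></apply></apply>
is always true.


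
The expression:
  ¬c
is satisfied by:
  {c: False}


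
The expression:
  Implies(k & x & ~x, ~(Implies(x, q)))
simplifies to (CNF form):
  True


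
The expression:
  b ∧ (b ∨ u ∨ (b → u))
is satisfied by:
  {b: True}


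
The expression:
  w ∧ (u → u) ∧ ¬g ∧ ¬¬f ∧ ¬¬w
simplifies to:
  f ∧ w ∧ ¬g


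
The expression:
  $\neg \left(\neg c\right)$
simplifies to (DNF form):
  $c$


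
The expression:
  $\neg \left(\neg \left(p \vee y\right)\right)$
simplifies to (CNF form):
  $p \vee y$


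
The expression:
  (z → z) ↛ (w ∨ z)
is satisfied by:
  {w: False, z: False}


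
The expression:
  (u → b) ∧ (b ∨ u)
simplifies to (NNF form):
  b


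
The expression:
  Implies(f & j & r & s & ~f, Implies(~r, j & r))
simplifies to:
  True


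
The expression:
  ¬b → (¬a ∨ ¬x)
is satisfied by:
  {b: True, x: False, a: False}
  {x: False, a: False, b: False}
  {b: True, a: True, x: False}
  {a: True, x: False, b: False}
  {b: True, x: True, a: False}
  {x: True, b: False, a: False}
  {b: True, a: True, x: True}


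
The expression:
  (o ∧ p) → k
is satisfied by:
  {k: True, p: False, o: False}
  {p: False, o: False, k: False}
  {k: True, o: True, p: False}
  {o: True, p: False, k: False}
  {k: True, p: True, o: False}
  {p: True, k: False, o: False}
  {k: True, o: True, p: True}


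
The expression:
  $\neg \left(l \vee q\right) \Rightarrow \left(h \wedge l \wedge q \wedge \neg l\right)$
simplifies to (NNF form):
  $l \vee q$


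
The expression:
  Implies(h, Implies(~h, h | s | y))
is always true.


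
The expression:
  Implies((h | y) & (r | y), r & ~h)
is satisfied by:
  {h: False, y: False, r: False}
  {r: True, h: False, y: False}
  {r: True, y: True, h: False}
  {h: True, y: False, r: False}


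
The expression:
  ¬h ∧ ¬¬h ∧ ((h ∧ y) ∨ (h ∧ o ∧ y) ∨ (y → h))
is never true.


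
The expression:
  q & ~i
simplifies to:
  q & ~i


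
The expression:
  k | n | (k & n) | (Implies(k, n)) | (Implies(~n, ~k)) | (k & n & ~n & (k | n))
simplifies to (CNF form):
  True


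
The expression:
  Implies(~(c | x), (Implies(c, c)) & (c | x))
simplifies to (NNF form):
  c | x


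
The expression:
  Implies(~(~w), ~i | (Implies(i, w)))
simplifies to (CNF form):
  True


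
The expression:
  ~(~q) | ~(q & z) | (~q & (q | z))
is always true.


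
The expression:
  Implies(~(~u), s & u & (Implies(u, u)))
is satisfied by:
  {s: True, u: False}
  {u: False, s: False}
  {u: True, s: True}


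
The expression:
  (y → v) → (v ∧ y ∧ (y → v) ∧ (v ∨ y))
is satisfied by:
  {y: True}


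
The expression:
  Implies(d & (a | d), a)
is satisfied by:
  {a: True, d: False}
  {d: False, a: False}
  {d: True, a: True}


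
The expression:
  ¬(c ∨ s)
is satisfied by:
  {c: False, s: False}


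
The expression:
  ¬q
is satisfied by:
  {q: False}


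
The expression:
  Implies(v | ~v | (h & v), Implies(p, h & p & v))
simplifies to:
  ~p | (h & v)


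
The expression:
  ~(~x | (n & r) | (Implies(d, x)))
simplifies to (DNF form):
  False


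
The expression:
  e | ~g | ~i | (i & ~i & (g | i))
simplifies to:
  e | ~g | ~i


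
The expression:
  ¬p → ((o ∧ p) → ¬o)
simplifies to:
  True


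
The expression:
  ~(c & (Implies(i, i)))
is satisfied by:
  {c: False}


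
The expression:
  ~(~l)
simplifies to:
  l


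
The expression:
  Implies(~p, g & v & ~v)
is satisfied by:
  {p: True}


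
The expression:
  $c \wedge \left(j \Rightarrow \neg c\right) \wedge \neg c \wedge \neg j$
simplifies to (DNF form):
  $\text{False}$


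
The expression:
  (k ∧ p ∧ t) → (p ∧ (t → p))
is always true.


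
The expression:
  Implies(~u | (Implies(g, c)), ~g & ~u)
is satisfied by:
  {c: False, u: False, g: False}
  {c: True, u: False, g: False}
  {g: True, u: True, c: False}


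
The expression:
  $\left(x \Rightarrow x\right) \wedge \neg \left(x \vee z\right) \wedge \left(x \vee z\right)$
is never true.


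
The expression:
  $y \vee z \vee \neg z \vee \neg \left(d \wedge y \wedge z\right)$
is always true.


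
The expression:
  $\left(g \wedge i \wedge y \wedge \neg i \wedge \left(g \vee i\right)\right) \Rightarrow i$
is always true.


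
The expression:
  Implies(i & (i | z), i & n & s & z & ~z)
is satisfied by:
  {i: False}


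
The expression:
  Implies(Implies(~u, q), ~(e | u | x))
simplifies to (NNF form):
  ~u & (~e | ~q) & (~q | ~x)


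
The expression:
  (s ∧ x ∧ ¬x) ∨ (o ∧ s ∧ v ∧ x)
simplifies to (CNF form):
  o ∧ s ∧ v ∧ x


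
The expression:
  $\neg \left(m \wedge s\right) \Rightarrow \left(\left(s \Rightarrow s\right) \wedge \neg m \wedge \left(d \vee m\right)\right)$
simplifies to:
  $\left(d \wedge \neg m\right) \vee \left(m \wedge s\right)$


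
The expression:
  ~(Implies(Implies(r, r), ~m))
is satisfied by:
  {m: True}


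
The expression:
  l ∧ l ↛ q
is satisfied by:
  {l: True, q: False}


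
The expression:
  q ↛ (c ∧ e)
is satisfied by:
  {q: True, c: False, e: False}
  {e: True, q: True, c: False}
  {c: True, q: True, e: False}


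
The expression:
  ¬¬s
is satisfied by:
  {s: True}


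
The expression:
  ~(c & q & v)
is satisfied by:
  {v: False, q: False, c: False}
  {c: True, v: False, q: False}
  {q: True, v: False, c: False}
  {c: True, q: True, v: False}
  {v: True, c: False, q: False}
  {c: True, v: True, q: False}
  {q: True, v: True, c: False}


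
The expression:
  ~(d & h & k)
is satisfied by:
  {h: False, k: False, d: False}
  {d: True, h: False, k: False}
  {k: True, h: False, d: False}
  {d: True, k: True, h: False}
  {h: True, d: False, k: False}
  {d: True, h: True, k: False}
  {k: True, h: True, d: False}


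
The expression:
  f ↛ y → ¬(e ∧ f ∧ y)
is always true.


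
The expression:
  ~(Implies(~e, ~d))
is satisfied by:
  {d: True, e: False}


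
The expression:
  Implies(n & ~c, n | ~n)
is always true.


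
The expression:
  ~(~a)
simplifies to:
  a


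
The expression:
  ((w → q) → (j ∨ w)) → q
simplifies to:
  q ∨ (¬j ∧ ¬w)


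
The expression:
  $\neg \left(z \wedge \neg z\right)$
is always true.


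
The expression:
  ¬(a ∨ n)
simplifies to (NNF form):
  ¬a ∧ ¬n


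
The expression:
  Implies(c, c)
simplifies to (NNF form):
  True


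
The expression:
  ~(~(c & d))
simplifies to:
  c & d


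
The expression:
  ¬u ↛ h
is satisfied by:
  {h: True, u: False}
  {u: False, h: False}
  {u: True, h: True}


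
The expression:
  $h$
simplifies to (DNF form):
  $h$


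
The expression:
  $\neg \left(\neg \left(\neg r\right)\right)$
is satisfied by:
  {r: False}


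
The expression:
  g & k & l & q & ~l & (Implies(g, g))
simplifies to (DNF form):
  False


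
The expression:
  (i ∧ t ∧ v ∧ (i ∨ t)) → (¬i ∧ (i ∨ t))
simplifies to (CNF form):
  ¬i ∨ ¬t ∨ ¬v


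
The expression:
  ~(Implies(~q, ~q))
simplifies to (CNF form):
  False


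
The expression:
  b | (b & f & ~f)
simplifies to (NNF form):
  b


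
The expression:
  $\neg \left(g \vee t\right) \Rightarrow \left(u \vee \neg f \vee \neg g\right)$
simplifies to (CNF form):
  $\text{True}$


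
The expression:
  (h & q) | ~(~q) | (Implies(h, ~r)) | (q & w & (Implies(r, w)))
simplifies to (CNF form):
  q | ~h | ~r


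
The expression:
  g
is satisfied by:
  {g: True}


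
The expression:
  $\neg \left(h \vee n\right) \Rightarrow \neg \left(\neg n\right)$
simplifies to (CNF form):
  $h \vee n$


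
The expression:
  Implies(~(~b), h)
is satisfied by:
  {h: True, b: False}
  {b: False, h: False}
  {b: True, h: True}


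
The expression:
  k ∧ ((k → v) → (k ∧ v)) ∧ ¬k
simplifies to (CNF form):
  False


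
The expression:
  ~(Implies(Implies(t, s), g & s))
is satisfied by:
  {g: False, s: False, t: False}
  {s: True, g: False, t: False}
  {t: True, s: True, g: False}
  {g: True, t: False, s: False}


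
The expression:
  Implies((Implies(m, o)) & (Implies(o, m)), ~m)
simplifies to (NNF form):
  ~m | ~o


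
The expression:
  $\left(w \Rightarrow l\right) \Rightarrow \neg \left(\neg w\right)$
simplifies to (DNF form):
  $w$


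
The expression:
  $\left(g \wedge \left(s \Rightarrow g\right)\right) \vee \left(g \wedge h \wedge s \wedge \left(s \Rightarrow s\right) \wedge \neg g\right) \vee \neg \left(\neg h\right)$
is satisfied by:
  {g: True, h: True}
  {g: True, h: False}
  {h: True, g: False}


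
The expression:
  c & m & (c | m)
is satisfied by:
  {c: True, m: True}


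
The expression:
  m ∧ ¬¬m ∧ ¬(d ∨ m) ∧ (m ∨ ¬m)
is never true.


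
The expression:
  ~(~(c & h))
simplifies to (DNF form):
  c & h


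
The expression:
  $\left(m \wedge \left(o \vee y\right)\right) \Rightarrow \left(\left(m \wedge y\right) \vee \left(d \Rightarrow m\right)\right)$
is always true.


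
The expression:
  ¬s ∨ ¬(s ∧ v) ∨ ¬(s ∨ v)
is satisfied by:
  {s: False, v: False}
  {v: True, s: False}
  {s: True, v: False}


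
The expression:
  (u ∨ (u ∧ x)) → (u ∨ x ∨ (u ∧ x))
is always true.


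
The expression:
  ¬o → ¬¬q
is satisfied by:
  {q: True, o: True}
  {q: True, o: False}
  {o: True, q: False}


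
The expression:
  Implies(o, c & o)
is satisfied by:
  {c: True, o: False}
  {o: False, c: False}
  {o: True, c: True}


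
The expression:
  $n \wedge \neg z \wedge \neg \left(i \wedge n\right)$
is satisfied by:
  {n: True, i: False, z: False}


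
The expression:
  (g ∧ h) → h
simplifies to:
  True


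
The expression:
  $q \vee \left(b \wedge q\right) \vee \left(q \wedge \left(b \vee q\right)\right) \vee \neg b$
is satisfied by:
  {q: True, b: False}
  {b: False, q: False}
  {b: True, q: True}


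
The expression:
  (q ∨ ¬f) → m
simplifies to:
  m ∨ (f ∧ ¬q)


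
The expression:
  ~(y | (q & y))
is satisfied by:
  {y: False}


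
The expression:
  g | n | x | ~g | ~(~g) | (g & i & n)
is always true.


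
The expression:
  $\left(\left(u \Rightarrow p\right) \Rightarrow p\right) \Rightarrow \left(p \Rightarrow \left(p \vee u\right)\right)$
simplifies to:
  $\text{True}$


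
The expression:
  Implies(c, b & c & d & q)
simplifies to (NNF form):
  ~c | (b & d & q)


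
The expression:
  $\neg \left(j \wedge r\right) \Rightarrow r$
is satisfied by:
  {r: True}


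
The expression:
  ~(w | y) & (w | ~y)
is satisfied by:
  {y: False, w: False}


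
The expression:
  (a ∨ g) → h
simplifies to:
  h ∨ (¬a ∧ ¬g)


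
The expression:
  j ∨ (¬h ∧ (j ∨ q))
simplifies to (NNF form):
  j ∨ (q ∧ ¬h)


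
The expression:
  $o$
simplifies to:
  $o$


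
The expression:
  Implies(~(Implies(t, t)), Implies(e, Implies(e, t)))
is always true.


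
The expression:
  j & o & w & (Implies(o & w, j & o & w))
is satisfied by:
  {j: True, w: True, o: True}


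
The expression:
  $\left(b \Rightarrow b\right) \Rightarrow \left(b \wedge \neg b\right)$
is never true.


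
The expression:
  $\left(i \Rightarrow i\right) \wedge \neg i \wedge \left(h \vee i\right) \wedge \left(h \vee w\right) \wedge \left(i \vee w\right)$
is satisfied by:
  {h: True, w: True, i: False}


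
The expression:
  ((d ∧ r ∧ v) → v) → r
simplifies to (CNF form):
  r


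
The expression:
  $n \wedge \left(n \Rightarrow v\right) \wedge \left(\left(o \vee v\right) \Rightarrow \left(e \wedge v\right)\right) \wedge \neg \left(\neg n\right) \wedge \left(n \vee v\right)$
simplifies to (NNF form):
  $e \wedge n \wedge v$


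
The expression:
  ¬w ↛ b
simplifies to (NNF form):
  ¬b ∧ ¬w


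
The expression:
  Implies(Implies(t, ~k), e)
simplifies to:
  e | (k & t)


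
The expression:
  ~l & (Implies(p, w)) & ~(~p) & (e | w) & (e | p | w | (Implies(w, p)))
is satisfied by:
  {p: True, w: True, l: False}


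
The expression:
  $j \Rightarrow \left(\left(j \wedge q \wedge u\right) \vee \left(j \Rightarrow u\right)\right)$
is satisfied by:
  {u: True, j: False}
  {j: False, u: False}
  {j: True, u: True}


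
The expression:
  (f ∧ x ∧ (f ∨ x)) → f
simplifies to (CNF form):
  True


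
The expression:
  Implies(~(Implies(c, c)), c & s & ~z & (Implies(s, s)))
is always true.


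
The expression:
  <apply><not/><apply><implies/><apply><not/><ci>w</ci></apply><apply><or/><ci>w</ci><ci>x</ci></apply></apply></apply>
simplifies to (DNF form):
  <apply><and/><apply><not/><ci>w</ci></apply><apply><not/><ci>x</ci></apply></apply>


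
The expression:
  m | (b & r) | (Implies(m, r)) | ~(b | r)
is always true.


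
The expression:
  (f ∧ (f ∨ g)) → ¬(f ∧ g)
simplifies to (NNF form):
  ¬f ∨ ¬g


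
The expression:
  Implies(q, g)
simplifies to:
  g | ~q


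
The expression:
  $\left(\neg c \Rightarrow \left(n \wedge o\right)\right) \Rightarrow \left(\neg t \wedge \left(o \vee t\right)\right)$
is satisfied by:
  {o: False, n: False, c: False, t: False}
  {t: True, o: False, n: False, c: False}
  {n: True, t: False, o: False, c: False}
  {t: True, n: True, o: False, c: False}
  {o: True, t: False, n: False, c: False}
  {t: True, o: True, n: False, c: False}
  {n: True, o: True, t: False, c: False}
  {c: True, o: True, t: False, n: False}
  {c: True, n: True, o: True, t: False}


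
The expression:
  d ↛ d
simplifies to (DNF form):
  False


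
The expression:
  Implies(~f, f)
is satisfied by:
  {f: True}


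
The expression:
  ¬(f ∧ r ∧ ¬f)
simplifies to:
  True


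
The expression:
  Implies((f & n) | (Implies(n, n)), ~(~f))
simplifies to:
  f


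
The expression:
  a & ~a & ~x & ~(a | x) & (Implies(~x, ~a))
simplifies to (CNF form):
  False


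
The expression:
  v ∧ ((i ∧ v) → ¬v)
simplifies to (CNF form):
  v ∧ ¬i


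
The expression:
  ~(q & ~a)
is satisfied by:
  {a: True, q: False}
  {q: False, a: False}
  {q: True, a: True}


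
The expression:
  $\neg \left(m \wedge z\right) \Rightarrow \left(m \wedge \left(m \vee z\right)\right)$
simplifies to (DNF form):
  $m$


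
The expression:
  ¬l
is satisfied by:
  {l: False}


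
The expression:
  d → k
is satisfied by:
  {k: True, d: False}
  {d: False, k: False}
  {d: True, k: True}


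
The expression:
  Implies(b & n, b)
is always true.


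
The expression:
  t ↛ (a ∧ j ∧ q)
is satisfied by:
  {t: True, q: False, a: False, j: False}
  {t: True, j: True, q: False, a: False}
  {t: True, a: True, q: False, j: False}
  {t: True, j: True, a: True, q: False}
  {t: True, q: True, a: False, j: False}
  {t: True, j: True, q: True, a: False}
  {t: True, a: True, q: True, j: False}


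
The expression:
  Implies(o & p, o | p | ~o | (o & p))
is always true.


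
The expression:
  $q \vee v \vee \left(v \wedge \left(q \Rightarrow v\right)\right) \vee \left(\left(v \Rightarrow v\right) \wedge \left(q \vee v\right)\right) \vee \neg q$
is always true.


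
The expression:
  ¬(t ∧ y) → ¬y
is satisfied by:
  {t: True, y: False}
  {y: False, t: False}
  {y: True, t: True}


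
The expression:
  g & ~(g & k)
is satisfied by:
  {g: True, k: False}


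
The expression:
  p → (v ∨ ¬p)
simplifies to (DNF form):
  v ∨ ¬p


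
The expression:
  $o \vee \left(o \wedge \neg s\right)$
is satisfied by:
  {o: True}


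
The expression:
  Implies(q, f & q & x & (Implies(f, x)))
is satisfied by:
  {f: True, x: True, q: False}
  {f: True, x: False, q: False}
  {x: True, f: False, q: False}
  {f: False, x: False, q: False}
  {q: True, f: True, x: True}


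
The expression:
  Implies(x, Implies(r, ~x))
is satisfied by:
  {x: False, r: False}
  {r: True, x: False}
  {x: True, r: False}


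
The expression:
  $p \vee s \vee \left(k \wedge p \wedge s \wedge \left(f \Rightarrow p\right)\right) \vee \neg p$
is always true.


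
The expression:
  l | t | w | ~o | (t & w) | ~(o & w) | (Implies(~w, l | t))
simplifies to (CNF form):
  True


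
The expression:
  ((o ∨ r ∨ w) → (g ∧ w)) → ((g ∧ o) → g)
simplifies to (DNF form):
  True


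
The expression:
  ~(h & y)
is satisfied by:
  {h: False, y: False}
  {y: True, h: False}
  {h: True, y: False}


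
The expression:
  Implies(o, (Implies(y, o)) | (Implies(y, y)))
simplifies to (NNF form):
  True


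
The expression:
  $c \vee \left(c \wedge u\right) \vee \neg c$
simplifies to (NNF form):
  $\text{True}$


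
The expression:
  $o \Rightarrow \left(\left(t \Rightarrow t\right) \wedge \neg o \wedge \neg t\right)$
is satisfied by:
  {o: False}


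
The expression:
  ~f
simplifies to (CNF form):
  ~f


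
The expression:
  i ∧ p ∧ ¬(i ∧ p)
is never true.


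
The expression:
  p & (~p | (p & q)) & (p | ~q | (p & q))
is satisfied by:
  {p: True, q: True}


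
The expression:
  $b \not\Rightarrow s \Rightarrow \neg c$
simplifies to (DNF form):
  $s \vee \neg b \vee \neg c$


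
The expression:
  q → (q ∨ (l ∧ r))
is always true.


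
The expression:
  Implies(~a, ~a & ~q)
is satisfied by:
  {a: True, q: False}
  {q: False, a: False}
  {q: True, a: True}


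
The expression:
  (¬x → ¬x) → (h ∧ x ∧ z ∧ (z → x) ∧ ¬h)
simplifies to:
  False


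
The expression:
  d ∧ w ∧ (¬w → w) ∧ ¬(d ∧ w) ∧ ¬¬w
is never true.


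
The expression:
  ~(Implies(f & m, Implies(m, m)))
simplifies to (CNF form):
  False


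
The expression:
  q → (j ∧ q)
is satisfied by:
  {j: True, q: False}
  {q: False, j: False}
  {q: True, j: True}


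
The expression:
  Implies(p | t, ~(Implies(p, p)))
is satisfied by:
  {p: False, t: False}


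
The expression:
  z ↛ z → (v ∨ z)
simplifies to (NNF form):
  True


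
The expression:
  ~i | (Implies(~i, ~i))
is always true.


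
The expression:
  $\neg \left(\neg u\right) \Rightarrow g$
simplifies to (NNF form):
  $g \vee \neg u$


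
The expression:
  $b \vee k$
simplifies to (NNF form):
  $b \vee k$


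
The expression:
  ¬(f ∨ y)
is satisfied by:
  {y: False, f: False}


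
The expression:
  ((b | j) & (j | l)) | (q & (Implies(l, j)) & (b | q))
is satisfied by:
  {j: True, b: True, q: True, l: False}
  {j: True, b: True, q: False, l: False}
  {j: True, q: True, l: False, b: False}
  {j: True, q: False, l: False, b: False}
  {j: True, b: True, l: True, q: True}
  {j: True, b: True, l: True, q: False}
  {j: True, l: True, q: True, b: False}
  {j: True, l: True, q: False, b: False}
  {b: True, l: False, q: True, j: False}
  {q: True, j: False, l: False, b: False}
  {b: True, l: True, q: True, j: False}
  {b: True, l: True, j: False, q: False}


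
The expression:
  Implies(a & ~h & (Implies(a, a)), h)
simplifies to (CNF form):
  h | ~a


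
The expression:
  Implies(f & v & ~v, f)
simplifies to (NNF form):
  True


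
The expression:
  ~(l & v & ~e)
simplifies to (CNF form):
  e | ~l | ~v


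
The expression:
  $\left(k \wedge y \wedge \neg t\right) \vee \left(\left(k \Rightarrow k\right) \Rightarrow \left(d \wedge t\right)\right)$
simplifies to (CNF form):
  $\left(d \vee \neg t\right) \wedge \left(k \vee t\right) \wedge \left(t \vee y\right)$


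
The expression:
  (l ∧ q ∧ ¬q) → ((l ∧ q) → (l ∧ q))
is always true.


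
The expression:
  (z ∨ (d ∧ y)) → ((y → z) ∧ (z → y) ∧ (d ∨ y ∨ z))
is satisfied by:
  {y: False, z: False, d: False}
  {d: True, y: False, z: False}
  {y: True, d: False, z: False}
  {z: True, y: True, d: False}
  {d: True, z: True, y: True}


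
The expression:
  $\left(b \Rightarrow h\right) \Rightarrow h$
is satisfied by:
  {b: True, h: True}
  {b: True, h: False}
  {h: True, b: False}


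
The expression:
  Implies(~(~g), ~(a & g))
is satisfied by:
  {g: False, a: False}
  {a: True, g: False}
  {g: True, a: False}


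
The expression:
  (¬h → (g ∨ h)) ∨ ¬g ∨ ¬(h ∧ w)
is always true.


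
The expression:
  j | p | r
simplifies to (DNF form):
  j | p | r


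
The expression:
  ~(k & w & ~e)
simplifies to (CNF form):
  e | ~k | ~w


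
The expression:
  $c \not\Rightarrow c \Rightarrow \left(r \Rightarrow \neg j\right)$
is always true.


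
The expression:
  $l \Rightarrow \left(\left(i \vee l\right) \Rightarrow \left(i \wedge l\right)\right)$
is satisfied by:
  {i: True, l: False}
  {l: False, i: False}
  {l: True, i: True}


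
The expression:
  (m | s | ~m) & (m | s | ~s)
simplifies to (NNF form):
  True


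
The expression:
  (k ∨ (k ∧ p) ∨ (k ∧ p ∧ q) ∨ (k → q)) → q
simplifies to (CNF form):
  q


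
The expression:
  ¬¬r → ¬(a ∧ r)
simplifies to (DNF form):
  ¬a ∨ ¬r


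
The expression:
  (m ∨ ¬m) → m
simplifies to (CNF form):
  m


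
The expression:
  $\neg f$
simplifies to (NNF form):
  $\neg f$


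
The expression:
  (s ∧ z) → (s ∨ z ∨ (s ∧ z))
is always true.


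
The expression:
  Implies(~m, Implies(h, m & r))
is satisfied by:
  {m: True, h: False}
  {h: False, m: False}
  {h: True, m: True}


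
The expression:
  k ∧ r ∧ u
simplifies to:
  k ∧ r ∧ u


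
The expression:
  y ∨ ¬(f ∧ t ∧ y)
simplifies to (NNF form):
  True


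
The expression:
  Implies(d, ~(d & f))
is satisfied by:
  {d: False, f: False}
  {f: True, d: False}
  {d: True, f: False}


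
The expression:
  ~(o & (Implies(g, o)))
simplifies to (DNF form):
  ~o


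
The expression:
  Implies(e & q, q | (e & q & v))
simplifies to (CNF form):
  True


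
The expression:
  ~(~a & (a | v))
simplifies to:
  a | ~v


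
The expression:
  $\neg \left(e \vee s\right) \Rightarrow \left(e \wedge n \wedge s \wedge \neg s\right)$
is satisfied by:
  {e: True, s: True}
  {e: True, s: False}
  {s: True, e: False}


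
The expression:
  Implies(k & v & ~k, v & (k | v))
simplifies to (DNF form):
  True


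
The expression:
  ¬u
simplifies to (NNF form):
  ¬u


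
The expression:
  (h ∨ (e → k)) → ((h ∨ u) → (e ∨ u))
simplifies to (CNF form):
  e ∨ u ∨ ¬h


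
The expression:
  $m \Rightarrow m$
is always true.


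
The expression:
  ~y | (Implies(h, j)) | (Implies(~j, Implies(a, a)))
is always true.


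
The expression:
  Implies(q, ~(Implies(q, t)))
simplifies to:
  ~q | ~t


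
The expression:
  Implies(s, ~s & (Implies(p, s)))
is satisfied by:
  {s: False}


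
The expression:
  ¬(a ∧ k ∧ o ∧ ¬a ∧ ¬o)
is always true.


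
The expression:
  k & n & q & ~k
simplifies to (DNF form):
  False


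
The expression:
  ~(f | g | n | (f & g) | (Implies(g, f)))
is never true.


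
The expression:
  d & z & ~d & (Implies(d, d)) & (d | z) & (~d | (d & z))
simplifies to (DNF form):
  False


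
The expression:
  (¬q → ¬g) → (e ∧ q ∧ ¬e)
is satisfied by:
  {g: True, q: False}


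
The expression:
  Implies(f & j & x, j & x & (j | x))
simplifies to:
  True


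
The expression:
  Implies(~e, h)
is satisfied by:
  {e: True, h: True}
  {e: True, h: False}
  {h: True, e: False}


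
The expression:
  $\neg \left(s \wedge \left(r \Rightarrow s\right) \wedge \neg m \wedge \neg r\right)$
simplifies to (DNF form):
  $m \vee r \vee \neg s$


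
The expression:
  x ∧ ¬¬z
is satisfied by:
  {z: True, x: True}


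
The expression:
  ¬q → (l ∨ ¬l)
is always true.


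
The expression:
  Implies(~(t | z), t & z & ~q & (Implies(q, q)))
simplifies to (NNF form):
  t | z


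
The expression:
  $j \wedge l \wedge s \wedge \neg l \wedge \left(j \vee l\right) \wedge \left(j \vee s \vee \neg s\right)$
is never true.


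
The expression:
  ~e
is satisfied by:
  {e: False}


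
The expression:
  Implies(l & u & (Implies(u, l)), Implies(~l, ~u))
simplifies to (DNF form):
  True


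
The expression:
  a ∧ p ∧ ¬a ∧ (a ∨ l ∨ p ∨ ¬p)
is never true.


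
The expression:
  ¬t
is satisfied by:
  {t: False}


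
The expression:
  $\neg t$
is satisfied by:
  {t: False}


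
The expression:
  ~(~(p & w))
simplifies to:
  p & w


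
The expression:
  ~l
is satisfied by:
  {l: False}


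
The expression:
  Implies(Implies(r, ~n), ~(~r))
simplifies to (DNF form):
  r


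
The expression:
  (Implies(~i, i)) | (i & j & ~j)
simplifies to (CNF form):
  i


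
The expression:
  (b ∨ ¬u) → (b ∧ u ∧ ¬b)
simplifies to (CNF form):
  u ∧ ¬b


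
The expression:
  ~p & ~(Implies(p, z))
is never true.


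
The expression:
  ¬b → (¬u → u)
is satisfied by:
  {b: True, u: True}
  {b: True, u: False}
  {u: True, b: False}


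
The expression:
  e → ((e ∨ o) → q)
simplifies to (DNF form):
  q ∨ ¬e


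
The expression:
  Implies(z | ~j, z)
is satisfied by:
  {z: True, j: True}
  {z: True, j: False}
  {j: True, z: False}


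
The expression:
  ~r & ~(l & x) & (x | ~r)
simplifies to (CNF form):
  ~r & (~l | ~x)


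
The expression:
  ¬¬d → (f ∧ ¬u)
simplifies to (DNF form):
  (f ∧ ¬u) ∨ ¬d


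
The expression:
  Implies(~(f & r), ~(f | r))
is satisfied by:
  {f: False, r: False}
  {r: True, f: True}


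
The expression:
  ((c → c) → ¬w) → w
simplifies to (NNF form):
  w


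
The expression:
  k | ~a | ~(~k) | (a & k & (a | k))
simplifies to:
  k | ~a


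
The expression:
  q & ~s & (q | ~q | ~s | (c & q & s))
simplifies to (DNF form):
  q & ~s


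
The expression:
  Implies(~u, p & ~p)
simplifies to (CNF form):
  u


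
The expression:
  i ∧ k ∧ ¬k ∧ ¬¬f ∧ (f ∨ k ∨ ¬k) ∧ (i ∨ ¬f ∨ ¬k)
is never true.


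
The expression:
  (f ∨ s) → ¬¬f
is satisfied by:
  {f: True, s: False}
  {s: False, f: False}
  {s: True, f: True}


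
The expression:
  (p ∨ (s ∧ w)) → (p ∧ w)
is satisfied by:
  {p: False, w: False, s: False}
  {s: True, p: False, w: False}
  {w: True, p: False, s: False}
  {w: True, p: True, s: False}
  {s: True, w: True, p: True}


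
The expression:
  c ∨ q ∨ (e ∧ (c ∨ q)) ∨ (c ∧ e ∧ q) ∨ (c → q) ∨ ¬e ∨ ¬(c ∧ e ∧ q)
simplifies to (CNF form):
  True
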